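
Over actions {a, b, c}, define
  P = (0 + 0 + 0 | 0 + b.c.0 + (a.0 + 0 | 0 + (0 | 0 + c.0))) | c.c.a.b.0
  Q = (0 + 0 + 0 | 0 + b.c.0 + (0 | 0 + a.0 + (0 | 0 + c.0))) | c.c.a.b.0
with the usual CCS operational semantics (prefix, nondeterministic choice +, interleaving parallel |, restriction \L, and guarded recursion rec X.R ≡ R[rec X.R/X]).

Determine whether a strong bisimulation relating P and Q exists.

Reachable graph of P (15 states):
  p0 = (0 + 0 + 0 | 0 + b.c.0 + (a.0 + 0 | 0 + (0 | 0 + c.0))) | c.c.a.b.0 :: —a→ p1, —b→ p2, —c→ p1, —c→ p3
  p1 = 0 | c.c.a.b.0 :: —c→ p4
  p2 = c.0 | c.c.a.b.0 :: —c→ p1, —c→ p5
  p3 = (0 + 0 + 0 | 0 + b.c.0 + (a.0 + 0 | 0 + (0 | 0 + c.0))) | c.a.b.0 :: —a→ p4, —b→ p5, —c→ p4, —c→ p6
  p4 = 0 | c.a.b.0 :: —c→ p7
  p5 = c.0 | c.a.b.0 :: —c→ p4, —c→ p8
  p6 = (0 + 0 + 0 | 0 + b.c.0 + (a.0 + 0 | 0 + (0 | 0 + c.0))) | a.b.0 :: —a→ p7, —a→ p9, —b→ p8, —c→ p7
  p7 = 0 | a.b.0 :: —a→ p10
  p8 = c.0 | a.b.0 :: —a→ p11, —c→ p7
  p9 = (0 + 0 + 0 | 0 + b.c.0 + (a.0 + 0 | 0 + (0 | 0 + c.0))) | b.0 :: —a→ p10, —b→ p11, —b→ p12, —c→ p10
  p10 = 0 | b.0 :: —b→ p13
  p11 = c.0 | b.0 :: —b→ p14, —c→ p10
  p12 = (0 + 0 + 0 | 0 + b.c.0 + (a.0 + 0 | 0 + (0 | 0 + c.0))) | 0 :: —a→ p13, —b→ p14, —c→ p13
  p13 = 0 | 0 :: (no moves)
  p14 = c.0 | 0 :: —c→ p13
Reachable graph of Q (15 states):
  q0 = (0 + 0 + 0 | 0 + b.c.0 + (0 | 0 + a.0 + (0 | 0 + c.0))) | c.c.a.b.0 :: —a→ q1, —b→ q2, —c→ q1, —c→ q3
  q1 = 0 | c.c.a.b.0 :: —c→ q4
  q2 = c.0 | c.c.a.b.0 :: —c→ q1, —c→ q5
  q3 = (0 + 0 + 0 | 0 + b.c.0 + (0 | 0 + a.0 + (0 | 0 + c.0))) | c.a.b.0 :: —a→ q4, —b→ q5, —c→ q4, —c→ q6
  q4 = 0 | c.a.b.0 :: —c→ q7
  q5 = c.0 | c.a.b.0 :: —c→ q4, —c→ q8
  q6 = (0 + 0 + 0 | 0 + b.c.0 + (0 | 0 + a.0 + (0 | 0 + c.0))) | a.b.0 :: —a→ q7, —a→ q9, —b→ q8, —c→ q7
  q7 = 0 | a.b.0 :: —a→ q10
  q8 = c.0 | a.b.0 :: —a→ q11, —c→ q7
  q9 = (0 + 0 + 0 | 0 + b.c.0 + (0 | 0 + a.0 + (0 | 0 + c.0))) | b.0 :: —a→ q10, —b→ q11, —b→ q12, —c→ q10
  q10 = 0 | b.0 :: —b→ q13
  q11 = c.0 | b.0 :: —b→ q14, —c→ q10
  q12 = (0 + 0 + 0 | 0 + b.c.0 + (0 | 0 + a.0 + (0 | 0 + c.0))) | 0 :: —a→ q13, —b→ q14, —c→ q13
  q13 = 0 | 0 :: (no moves)
  q14 = c.0 | 0 :: —c→ q13
Bisimilarity quotient blocks:
  B0 = {p0, q0}
  B1 = {p1, q1}
  B2 = {p4, q4}
  B3 = {p7, q7}
  B4 = {p10, q10}
  B5 = {p13, q13}
  B6 = {p3, q3}
  B7 = {p6, q6}
  B8 = {p8, q8}
  B9 = {p11, q11}
  B10 = {p14, q14}
  B11 = {p9, q9}
  B12 = {p12, q12}
  B13 = {p5, q5}
  B14 = {p2, q2}
p0 ∈ B0, q0 ∈ B0 → same block

bisimilar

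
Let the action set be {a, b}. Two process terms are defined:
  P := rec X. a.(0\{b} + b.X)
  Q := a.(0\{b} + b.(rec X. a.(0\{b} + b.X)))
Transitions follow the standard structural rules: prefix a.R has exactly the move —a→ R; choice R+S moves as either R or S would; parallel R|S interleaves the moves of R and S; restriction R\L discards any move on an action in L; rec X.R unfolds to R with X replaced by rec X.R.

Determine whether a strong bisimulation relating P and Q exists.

Reachable graph of P (2 states):
  s0 = rec X. a.(0\{b} + b.X) :: --a--▸ s1
  s1 = 0\{b} + b.(rec X. a.(0\{b} + b.X)) :: --b--▸ s0
Reachable graph of Q (3 states):
  t0 = a.(0\{b} + b.(rec X. a.(0\{b} + b.X))) :: --a--▸ t1
  t1 = 0\{b} + b.(rec X. a.(0\{b} + b.X)) :: --b--▸ t2
  t2 = rec X. a.(0\{b} + b.X) :: --a--▸ t1
Partition-refinement fixed point:
  B0 = {s0, t0, t2}
  B1 = {s1, t1}
s0 ∈ B0, t0 ∈ B0 → same block

bisimilar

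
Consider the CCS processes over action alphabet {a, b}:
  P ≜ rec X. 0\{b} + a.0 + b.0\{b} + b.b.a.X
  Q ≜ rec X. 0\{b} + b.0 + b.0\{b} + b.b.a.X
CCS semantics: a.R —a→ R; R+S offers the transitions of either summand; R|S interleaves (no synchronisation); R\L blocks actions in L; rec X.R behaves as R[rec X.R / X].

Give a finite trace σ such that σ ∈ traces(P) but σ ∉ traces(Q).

a

Reachable graph of P (5 states):
  u0 = rec X. 0\{b} + a.0 + b.0\{b} + b.b.a.X → ··a··> u1, ··b··> u2, ··b··> u3
  u1 = 0 → deadlocked
  u2 = 0\{b} → deadlocked
  u3 = b.a.(rec X. 0\{b} + a.0 + b.0\{b} + b.b.a.X) → ··b··> u4
  u4 = a.(rec X. 0\{b} + a.0 + b.0\{b} + b.b.a.X) → ··a··> u0
Reachable graph of Q (5 states):
  v0 = rec X. 0\{b} + b.0 + b.0\{b} + b.b.a.X → ··b··> v1, ··b··> v2, ··b··> v3
  v1 = 0 → deadlocked
  v2 = 0\{b} → deadlocked
  v3 = b.a.(rec X. 0\{b} + b.0 + b.0\{b} + b.b.a.X) → ··b··> v4
  v4 = a.(rec X. 0\{b} + b.0 + b.0\{b} + b.b.a.X) → ··a··> v0
Trace ⟨a⟩ through P, begin at {u0}:
  [1] a ⇒ {u1}
  ✓ P
Trace ⟨a⟩ through Q, begin at {v0}:
  [1] a ⇒ ∅  — Q cannot continue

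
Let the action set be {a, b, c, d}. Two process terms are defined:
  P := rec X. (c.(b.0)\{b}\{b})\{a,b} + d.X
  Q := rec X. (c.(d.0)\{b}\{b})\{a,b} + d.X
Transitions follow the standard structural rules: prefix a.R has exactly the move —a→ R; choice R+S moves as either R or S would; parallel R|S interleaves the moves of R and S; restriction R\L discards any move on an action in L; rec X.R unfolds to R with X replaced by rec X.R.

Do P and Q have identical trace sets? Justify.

LTS(P): 2 reachable states
  u0 = rec X. (c.(b.0)\{b}\{b})\{a,b} + d.X ⊢ -c-> u1, -d-> u0
  u1 = (b.0)\{b}\{b}\{a,b} ⊢ (no moves)
LTS(Q): 3 reachable states
  v0 = rec X. (c.(d.0)\{b}\{b})\{a,b} + d.X ⊢ -c-> v1, -d-> v0
  v1 = (d.0)\{b}\{b}\{a,b} ⊢ -d-> v2
  v2 = 0\{b}\{b}\{a,b} ⊢ (no moves)
Trace ⟨cd⟩ through Q, begin at {v0}:
  after c @ step 1: {v1}
  after d @ step 2: {v2}
  — Q admits the full trace.
Trace ⟨cd⟩ through P, begin at {u0}:
  after c @ step 1: {u1}
  after d @ step 2: no successor for P

traces(P) ≠ traces(Q) — witness ⟨cd⟩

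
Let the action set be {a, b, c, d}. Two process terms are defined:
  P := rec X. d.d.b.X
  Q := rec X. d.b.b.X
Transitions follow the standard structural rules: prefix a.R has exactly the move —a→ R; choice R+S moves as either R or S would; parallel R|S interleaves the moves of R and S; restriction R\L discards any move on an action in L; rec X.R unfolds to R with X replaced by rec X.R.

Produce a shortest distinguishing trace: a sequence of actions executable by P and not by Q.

Reachable graph of P (3 states):
  s0 = rec X. d.d.b.X :: -d-> s1
  s1 = d.b.(rec X. d.d.b.X) :: -d-> s2
  s2 = b.(rec X. d.d.b.X) :: -b-> s0
Reachable graph of Q (3 states):
  t0 = rec X. d.b.b.X :: -d-> t1
  t1 = b.b.(rec X. d.b.b.X) :: -b-> t2
  t2 = b.(rec X. d.b.b.X) :: -b-> t0
Executing dd from P (initial set {s0}):
  after d @ step 1: {s1}
  after d @ step 2: {s2}
  ✓ P
Executing dd from Q (initial set {t0}):
  after d @ step 1: {t1}
  after d @ step 2: ∅  — Q cannot continue

dd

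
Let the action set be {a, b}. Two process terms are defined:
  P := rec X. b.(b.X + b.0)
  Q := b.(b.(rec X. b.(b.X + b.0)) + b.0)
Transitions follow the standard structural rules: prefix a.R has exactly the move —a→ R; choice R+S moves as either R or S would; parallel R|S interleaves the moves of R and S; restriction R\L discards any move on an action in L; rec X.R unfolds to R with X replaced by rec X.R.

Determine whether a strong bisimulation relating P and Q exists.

LTS(P): 3 reachable states
  u0 = rec X. b.(b.X + b.0) | —b→ u1
  u1 = b.(rec X. b.(b.X + b.0)) + b.0 | —b→ u0, —b→ u2
  u2 = 0 | ·
LTS(Q): 4 reachable states
  v0 = b.(b.(rec X. b.(b.X + b.0)) + b.0) | —b→ v1
  v1 = b.(rec X. b.(b.X + b.0)) + b.0 | —b→ v2, —b→ v3
  v2 = 0 | ·
  v3 = rec X. b.(b.X + b.0) | —b→ v1
Partition-refinement fixed point:
  B0 = {u0, v0, v3}
  B1 = {u1, v1}
  B2 = {u2, v2}
u0 ∈ B0, v0 ∈ B0 → same block

P ~ Q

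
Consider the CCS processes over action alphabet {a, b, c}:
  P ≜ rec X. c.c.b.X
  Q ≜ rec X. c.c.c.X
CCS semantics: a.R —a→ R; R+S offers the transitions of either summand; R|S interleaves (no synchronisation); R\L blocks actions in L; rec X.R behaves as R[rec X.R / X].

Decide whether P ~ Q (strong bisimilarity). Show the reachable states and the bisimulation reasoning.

LTS(P): 3 reachable states
  p0 = rec X. c.c.b.X | --c--▸ p1
  p1 = c.b.(rec X. c.c.b.X) | --c--▸ p2
  p2 = b.(rec X. c.c.b.X) | --b--▸ p0
LTS(Q): 3 reachable states
  q0 = rec X. c.c.c.X | --c--▸ q1
  q1 = c.c.(rec X. c.c.c.X) | --c--▸ q2
  q2 = c.(rec X. c.c.c.X) | --c--▸ q0
Partition-refinement fixed point:
  B0 = {p0}
  B1 = {p1}
  B2 = {p2}
  B3 = {q0, q1, q2}
p0 ∈ B0, q0 ∈ B3 → different blocks

not bisimilar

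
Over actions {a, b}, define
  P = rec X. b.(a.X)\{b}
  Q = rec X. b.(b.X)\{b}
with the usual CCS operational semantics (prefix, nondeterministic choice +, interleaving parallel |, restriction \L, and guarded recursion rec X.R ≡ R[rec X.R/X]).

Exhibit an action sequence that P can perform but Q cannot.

ba

Reachable graph of P (3 states):
  u0 = rec X. b.(a.X)\{b} | ··b··> u1
  u1 = (a.(rec X. b.(a.X)\{b}))\{b} | ··a··> u2
  u2 = (rec X. b.(a.X)\{b})\{b} | (no moves)
Reachable graph of Q (2 states):
  v0 = rec X. b.(b.X)\{b} | ··b··> v1
  v1 = (b.(rec X. b.(b.X)\{b}))\{b} | (no moves)
Trace ⟨ba⟩ through P, begin at {u0}:
  step 1 (b): {u1}
  step 2 (a): {u2}
  ✓ P
Trace ⟨ba⟩ through Q, begin at {v0}:
  step 1 (b): {v1}
  step 2 (a): no successor for Q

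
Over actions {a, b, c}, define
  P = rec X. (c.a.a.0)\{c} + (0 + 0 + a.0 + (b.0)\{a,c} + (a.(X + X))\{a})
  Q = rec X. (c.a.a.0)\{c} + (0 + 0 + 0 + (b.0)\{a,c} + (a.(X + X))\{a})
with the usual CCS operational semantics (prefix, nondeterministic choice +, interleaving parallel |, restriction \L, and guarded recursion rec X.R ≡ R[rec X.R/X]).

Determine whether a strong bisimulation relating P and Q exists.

P's transition system — 3 states:
  m0 = rec X. (c.a.a.0)\{c} + (0 + 0 + a.0 + (b.0)\{a,c} + (a.(X + X))\{a}) | --a--▸ m1, --b--▸ m2
  m1 = 0 | deadlocked
  m2 = 0\{a,c} | deadlocked
Q's transition system — 2 states:
  n0 = rec X. (c.a.a.0)\{c} + (0 + 0 + 0 + (b.0)\{a,c} + (a.(X + X))\{a}) | --b--▸ n1
  n1 = 0\{a,c} | deadlocked
Partition-refinement fixed point:
  B0 = {m0}
  B1 = {m1, m2, n1}
  B2 = {n0}
m0 ∈ B0, n0 ∈ B2 → different blocks

P ≁ Q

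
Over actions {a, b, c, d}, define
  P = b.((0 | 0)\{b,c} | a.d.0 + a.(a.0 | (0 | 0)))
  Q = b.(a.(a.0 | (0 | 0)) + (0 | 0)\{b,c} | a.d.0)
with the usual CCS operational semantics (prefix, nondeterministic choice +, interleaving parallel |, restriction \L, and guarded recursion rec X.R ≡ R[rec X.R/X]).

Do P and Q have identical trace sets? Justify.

LTS(P): 6 reachable states
  m0 = b.((0 | 0)\{b,c} | a.d.0 + a.(a.0 | (0 | 0))) :: -b-> m1
  m1 = (0 | 0)\{b,c} | a.d.0 + a.(a.0 | (0 | 0)) :: -a-> m2, -a-> m3
  m2 = (0 | 0)\{b,c} | d.0 :: -d-> m4
  m3 = a.0 | (0 | 0) :: -a-> m5
  m4 = (0 | 0)\{b,c} | 0 :: deadlocked
  m5 = 0 | (0 | 0) :: deadlocked
LTS(Q): 6 reachable states
  n0 = b.(a.(a.0 | (0 | 0)) + (0 | 0)\{b,c} | a.d.0) :: -b-> n1
  n1 = a.(a.0 | (0 | 0)) + (0 | 0)\{b,c} | a.d.0 :: -a-> n2, -a-> n3
  n2 = (0 | 0)\{b,c} | d.0 :: -d-> n4
  n3 = a.0 | (0 | 0) :: -a-> n5
  n4 = (0 | 0)\{b,c} | 0 :: deadlocked
  n5 = 0 | (0 | 0) :: deadlocked
Coarsest stable partition (strong bisimilarity classes):
  B0 = {m0, n0}
  B1 = {m1, n1}
  B2 = {m3, n3}
  B3 = {m4, m5, n4, n5}
  B4 = {m2, n2}
m0 ∈ B0, n0 ∈ B0 → same block
Bisimilar ⇒ trace-equivalent.

YES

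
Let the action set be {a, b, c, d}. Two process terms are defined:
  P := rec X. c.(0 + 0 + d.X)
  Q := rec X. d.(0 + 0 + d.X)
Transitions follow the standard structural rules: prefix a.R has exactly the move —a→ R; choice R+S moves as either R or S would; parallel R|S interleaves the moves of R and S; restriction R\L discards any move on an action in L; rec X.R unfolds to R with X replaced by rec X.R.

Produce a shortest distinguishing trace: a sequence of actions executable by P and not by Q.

c

LTS(P): 2 reachable states
  p0 = rec X. c.(0 + 0 + d.X) has moves =c=> p1
  p1 = 0 + 0 + d.(rec X. c.(0 + 0 + d.X)) has moves =d=> p0
LTS(Q): 2 reachable states
  q0 = rec X. d.(0 + 0 + d.X) has moves =d=> q1
  q1 = 0 + 0 + d.(rec X. d.(0 + 0 + d.X)) has moves =d=> q0
Run σ = ⟨c⟩ on P: start {p0}
  after c @ step 1: {p1}
  ✓ P
Run σ = ⟨c⟩ on Q: start {q0}
  after c @ step 1: ∅ (Q stuck)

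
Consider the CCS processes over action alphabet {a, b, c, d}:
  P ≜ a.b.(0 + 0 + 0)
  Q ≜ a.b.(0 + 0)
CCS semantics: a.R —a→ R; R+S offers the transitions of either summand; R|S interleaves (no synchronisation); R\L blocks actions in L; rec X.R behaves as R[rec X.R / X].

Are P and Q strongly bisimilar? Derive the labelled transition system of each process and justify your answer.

bisimilar

P's transition system — 3 states:
  s0 = a.b.(0 + 0 + 0) :: --a--▸ s1
  s1 = b.(0 + 0 + 0) :: --b--▸ s2
  s2 = 0 + 0 + 0 :: deadlocked
Q's transition system — 3 states:
  t0 = a.b.(0 + 0) :: --a--▸ t1
  t1 = b.(0 + 0) :: --b--▸ t2
  t2 = 0 + 0 :: deadlocked
Partition-refinement fixed point:
  B0 = {s0, t0}
  B1 = {s1, t1}
  B2 = {s2, t2}
s0 ∈ B0, t0 ∈ B0 → same block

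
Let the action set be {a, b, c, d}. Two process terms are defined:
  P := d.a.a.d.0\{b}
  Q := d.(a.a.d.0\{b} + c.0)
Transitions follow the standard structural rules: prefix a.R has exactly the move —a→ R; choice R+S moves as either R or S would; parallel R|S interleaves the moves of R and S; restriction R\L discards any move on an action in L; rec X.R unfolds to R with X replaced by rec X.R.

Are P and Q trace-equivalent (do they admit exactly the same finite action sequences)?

P's transition system — 5 states:
  s0 = d.a.a.d.0\{b} ⊢ =d=> s1
  s1 = a.a.d.0\{b} ⊢ =a=> s2
  s2 = a.d.0\{b} ⊢ =a=> s3
  s3 = d.0\{b} ⊢ =d=> s4
  s4 = 0\{b} ⊢ deadlocked
Q's transition system — 6 states:
  t0 = d.(a.a.d.0\{b} + c.0) ⊢ =d=> t1
  t1 = a.a.d.0\{b} + c.0 ⊢ =a=> t2, =c=> t3
  t2 = a.d.0\{b} ⊢ =a=> t4
  t3 = 0 ⊢ deadlocked
  t4 = d.0\{b} ⊢ =d=> t5
  t5 = 0\{b} ⊢ deadlocked
Run σ = ⟨dc⟩ on Q: start {t0}
  [1] d ⇒ {t1}
  [2] c ⇒ {t3}
  — Q admits the full trace.
Run σ = ⟨dc⟩ on P: start {s0}
  [1] d ⇒ {s1}
  [2] c ⇒ no successor for P

trace-distinct — witness ⟨dc⟩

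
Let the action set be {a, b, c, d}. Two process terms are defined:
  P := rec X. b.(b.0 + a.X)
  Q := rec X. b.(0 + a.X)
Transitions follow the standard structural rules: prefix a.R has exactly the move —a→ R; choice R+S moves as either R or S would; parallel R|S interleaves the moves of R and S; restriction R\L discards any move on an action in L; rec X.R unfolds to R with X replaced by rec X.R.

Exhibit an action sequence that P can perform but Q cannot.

bb

Reachable graph of P (3 states):
  p0 = rec X. b.(b.0 + a.X) ⊢ =b=> p1
  p1 = b.0 + a.(rec X. b.(b.0 + a.X)) ⊢ =a=> p0, =b=> p2
  p2 = 0 ⊢ ·
Reachable graph of Q (2 states):
  q0 = rec X. b.(0 + a.X) ⊢ =b=> q1
  q1 = 0 + a.(rec X. b.(0 + a.X)) ⊢ =a=> q0
Trace ⟨bb⟩ through P, begin at {p0}:
  after b @ step 1: {p1}
  after b @ step 2: {p2}
  P completes σ.
Trace ⟨bb⟩ through Q, begin at {q0}:
  after b @ step 1: {q1}
  after b @ step 2: ∅  — Q cannot continue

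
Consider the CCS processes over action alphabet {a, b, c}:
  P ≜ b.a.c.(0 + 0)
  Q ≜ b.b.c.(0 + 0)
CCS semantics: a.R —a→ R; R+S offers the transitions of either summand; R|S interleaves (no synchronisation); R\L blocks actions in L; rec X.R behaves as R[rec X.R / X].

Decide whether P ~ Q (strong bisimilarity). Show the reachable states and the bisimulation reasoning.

P ≁ Q

LTS(P): 4 reachable states
  u0 = b.a.c.(0 + 0) :: ··b··> u1
  u1 = a.c.(0 + 0) :: ··a··> u2
  u2 = c.(0 + 0) :: ··c··> u3
  u3 = 0 + 0 :: ∅
LTS(Q): 4 reachable states
  v0 = b.b.c.(0 + 0) :: ··b··> v1
  v1 = b.c.(0 + 0) :: ··b··> v2
  v2 = c.(0 + 0) :: ··c··> v3
  v3 = 0 + 0 :: ∅
Coarsest stable partition (strong bisimilarity classes):
  B0 = {u0}
  B1 = {u1}
  B2 = {u2, v2}
  B3 = {u3, v3}
  B4 = {v0}
  B5 = {v1}
u0 ∈ B0, v0 ∈ B4 → different blocks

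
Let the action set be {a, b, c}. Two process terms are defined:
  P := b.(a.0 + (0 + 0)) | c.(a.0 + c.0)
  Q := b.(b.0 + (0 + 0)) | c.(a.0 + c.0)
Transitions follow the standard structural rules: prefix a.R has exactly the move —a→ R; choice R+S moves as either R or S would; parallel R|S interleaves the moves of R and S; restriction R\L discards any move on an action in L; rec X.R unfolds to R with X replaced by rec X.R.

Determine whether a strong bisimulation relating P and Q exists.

P's transition system — 9 states:
  m0 = b.(a.0 + (0 + 0)) | c.(a.0 + c.0) ⊢ ··b··> m1, ··c··> m2
  m1 = (a.0 + (0 + 0)) | c.(a.0 + c.0) ⊢ ··a··> m3, ··c··> m4
  m2 = b.(a.0 + (0 + 0)) | (a.0 + c.0) ⊢ ··a··> m5, ··b··> m4, ··c··> m5
  m3 = 0 | c.(a.0 + c.0) ⊢ ··c··> m6
  m4 = (a.0 + (0 + 0)) | (a.0 + c.0) ⊢ ··a··> m6, ··a··> m7, ··c··> m7
  m5 = b.(a.0 + (0 + 0)) | 0 ⊢ ··b··> m7
  m6 = 0 | (a.0 + c.0) ⊢ ··a··> m8, ··c··> m8
  m7 = (a.0 + (0 + 0)) | 0 ⊢ ··a··> m8
  m8 = 0 | 0 ⊢ ∅
Q's transition system — 9 states:
  n0 = b.(b.0 + (0 + 0)) | c.(a.0 + c.0) ⊢ ··b··> n1, ··c··> n2
  n1 = (b.0 + (0 + 0)) | c.(a.0 + c.0) ⊢ ··b··> n3, ··c··> n4
  n2 = b.(b.0 + (0 + 0)) | (a.0 + c.0) ⊢ ··a··> n5, ··b··> n4, ··c··> n5
  n3 = 0 | c.(a.0 + c.0) ⊢ ··c··> n6
  n4 = (b.0 + (0 + 0)) | (a.0 + c.0) ⊢ ··a··> n7, ··b··> n6, ··c··> n7
  n5 = b.(b.0 + (0 + 0)) | 0 ⊢ ··b··> n7
  n6 = 0 | (a.0 + c.0) ⊢ ··a··> n8, ··c··> n8
  n7 = (b.0 + (0 + 0)) | 0 ⊢ ··b··> n8
  n8 = 0 | 0 ⊢ ∅
Partition-refinement fixed point:
  B0 = {m0}
  B1 = {m2}
  B2 = {m5}
  B3 = {m7}
  B4 = {m8, n8}
  B5 = {m4}
  B6 = {m6, n6}
  B7 = {m1}
  B8 = {m3, n3}
  B9 = {n0}
  B10 = {n2}
  B11 = {n4}
  B12 = {n7}
  B13 = {n5}
  B14 = {n1}
m0 ∈ B0, n0 ∈ B9 → different blocks

NO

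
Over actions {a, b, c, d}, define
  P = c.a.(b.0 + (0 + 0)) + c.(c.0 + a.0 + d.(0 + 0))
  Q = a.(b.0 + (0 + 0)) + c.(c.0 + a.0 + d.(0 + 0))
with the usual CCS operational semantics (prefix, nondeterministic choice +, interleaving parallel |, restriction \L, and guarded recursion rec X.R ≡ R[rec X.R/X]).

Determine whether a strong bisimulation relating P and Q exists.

not bisimilar

P's transition system — 6 states:
  s0 = c.a.(b.0 + (0 + 0)) + c.(c.0 + a.0 + d.(0 + 0)) ⊢ -c-> s1, -c-> s2
  s1 = a.(b.0 + (0 + 0)) ⊢ -a-> s3
  s2 = c.0 + a.0 + d.(0 + 0) ⊢ -a-> s4, -c-> s4, -d-> s5
  s3 = b.0 + (0 + 0) ⊢ -b-> s4
  s4 = 0 ⊢ stopped
  s5 = 0 + 0 ⊢ stopped
Q's transition system — 5 states:
  t0 = a.(b.0 + (0 + 0)) + c.(c.0 + a.0 + d.(0 + 0)) ⊢ -a-> t1, -c-> t2
  t1 = b.0 + (0 + 0) ⊢ -b-> t3
  t2 = c.0 + a.0 + d.(0 + 0) ⊢ -a-> t3, -c-> t3, -d-> t4
  t3 = 0 ⊢ stopped
  t4 = 0 + 0 ⊢ stopped
Bisimilarity quotient blocks:
  B0 = {s0}
  B1 = {s2, t2}
  B2 = {s4, s5, t3, t4}
  B3 = {s1}
  B4 = {s3, t1}
  B5 = {t0}
s0 ∈ B0, t0 ∈ B5 → different blocks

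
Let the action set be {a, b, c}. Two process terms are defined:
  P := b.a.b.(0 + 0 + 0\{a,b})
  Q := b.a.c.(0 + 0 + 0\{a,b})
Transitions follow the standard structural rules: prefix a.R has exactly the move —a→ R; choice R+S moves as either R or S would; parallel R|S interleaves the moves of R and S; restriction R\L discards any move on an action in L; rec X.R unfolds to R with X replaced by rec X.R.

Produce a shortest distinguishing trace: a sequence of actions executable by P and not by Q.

P's transition system — 4 states:
  s0 = b.a.b.(0 + 0 + 0\{a,b}) ⊢ —b→ s1
  s1 = a.b.(0 + 0 + 0\{a,b}) ⊢ —a→ s2
  s2 = b.(0 + 0 + 0\{a,b}) ⊢ —b→ s3
  s3 = 0 + 0 + 0\{a,b} ⊢ ·
Q's transition system — 4 states:
  t0 = b.a.c.(0 + 0 + 0\{a,b}) ⊢ —b→ t1
  t1 = a.c.(0 + 0 + 0\{a,b}) ⊢ —a→ t2
  t2 = c.(0 + 0 + 0\{a,b}) ⊢ —c→ t3
  t3 = 0 + 0 + 0\{a,b} ⊢ ·
Trace ⟨bab⟩ through P, begin at {s0}:
  [1] b ⇒ {s1}
  [2] a ⇒ {s2}
  [3] b ⇒ {s3}
  — P admits the full trace.
Trace ⟨bab⟩ through Q, begin at {t0}:
  [1] b ⇒ {t1}
  [2] a ⇒ {t2}
  [3] b ⇒ ∅  — Q cannot continue

bab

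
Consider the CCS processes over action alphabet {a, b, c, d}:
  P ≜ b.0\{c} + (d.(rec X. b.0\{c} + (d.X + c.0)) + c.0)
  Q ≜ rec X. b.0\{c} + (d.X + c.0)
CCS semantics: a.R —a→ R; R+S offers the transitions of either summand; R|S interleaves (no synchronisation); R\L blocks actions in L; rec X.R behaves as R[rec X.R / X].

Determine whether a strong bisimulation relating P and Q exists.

bisimilar

LTS(P): 4 reachable states
  m0 = b.0\{c} + (d.(rec X. b.0\{c} + (d.X + c.0)) + c.0) → --b--▸ m1, --c--▸ m2, --d--▸ m3
  m1 = 0\{c} → ·
  m2 = 0 → ·
  m3 = rec X. b.0\{c} + (d.X + c.0) → --b--▸ m1, --c--▸ m2, --d--▸ m3
LTS(Q): 3 reachable states
  n0 = rec X. b.0\{c} + (d.X + c.0) → --b--▸ n1, --c--▸ n2, --d--▸ n0
  n1 = 0\{c} → ·
  n2 = 0 → ·
Coarsest stable partition (strong bisimilarity classes):
  B0 = {m0, m3, n0}
  B1 = {m1, m2, n1, n2}
m0 ∈ B0, n0 ∈ B0 → same block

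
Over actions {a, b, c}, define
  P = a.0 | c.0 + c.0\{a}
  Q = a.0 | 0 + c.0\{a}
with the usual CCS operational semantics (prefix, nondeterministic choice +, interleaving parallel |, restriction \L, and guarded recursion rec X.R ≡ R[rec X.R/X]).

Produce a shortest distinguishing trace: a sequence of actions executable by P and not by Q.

ac

P's transition system — 5 states:
  p0 = a.0 | c.0 + c.0\{a} :: --a--▸ p1, --c--▸ p2, --c--▸ p3
  p1 = 0 | c.0 :: --c--▸ p4
  p2 = 0\{a} :: deadlocked
  p3 = a.0 | 0 :: --a--▸ p4
  p4 = 0 | 0 :: deadlocked
Q's transition system — 3 states:
  q0 = a.0 | 0 + c.0\{a} :: --a--▸ q1, --c--▸ q2
  q1 = 0 | 0 :: deadlocked
  q2 = 0\{a} :: deadlocked
Run σ = ⟨ac⟩ on P: start {p0}
  step 1 (a): {p1}
  step 2 (c): {p4}
  P completes σ.
Run σ = ⟨ac⟩ on Q: start {q0}
  step 1 (a): {q1}
  step 2 (c): no successor for Q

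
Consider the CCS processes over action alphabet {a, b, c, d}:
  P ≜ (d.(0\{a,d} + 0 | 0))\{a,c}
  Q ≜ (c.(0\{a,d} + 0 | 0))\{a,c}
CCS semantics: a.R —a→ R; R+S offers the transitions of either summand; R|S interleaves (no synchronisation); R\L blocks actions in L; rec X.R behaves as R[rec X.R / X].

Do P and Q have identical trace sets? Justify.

Reachable graph of P (2 states):
  s0 = (d.(0\{a,d} + 0 | 0))\{a,c} has moves —d→ s1
  s1 = (0\{a,d} + 0 | 0)\{a,c} has moves ∅
Reachable graph of Q (1 states):
  t0 = (c.(0\{a,d} + 0 | 0))\{a,c} has moves ∅
Run σ = ⟨d⟩ on P: start {s0}
  after d @ step 1: {s1}
  — P admits the full trace.
Run σ = ⟨d⟩ on Q: start {t0}
  after d @ step 1: no successor for Q

trace-distinct — witness ⟨d⟩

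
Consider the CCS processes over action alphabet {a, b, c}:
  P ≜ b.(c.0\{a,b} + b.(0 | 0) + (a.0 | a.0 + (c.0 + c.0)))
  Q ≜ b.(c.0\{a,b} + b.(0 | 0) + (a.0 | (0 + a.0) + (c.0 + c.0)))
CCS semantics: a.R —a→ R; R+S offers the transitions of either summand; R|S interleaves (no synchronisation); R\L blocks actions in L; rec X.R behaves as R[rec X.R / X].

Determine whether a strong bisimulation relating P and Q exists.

LTS(P): 7 reachable states
  u0 = b.(c.0\{a,b} + b.(0 | 0) + (a.0 | a.0 + (c.0 + c.0))) :: =b=> u1
  u1 = c.0\{a,b} + b.(0 | 0) + (a.0 | a.0 + (c.0 + c.0)) :: =a=> u2, =a=> u3, =b=> u4, =c=> u5, =c=> u6
  u2 = 0 | a.0 :: =a=> u4
  u3 = a.0 | 0 :: =a=> u4
  u4 = 0 | 0 :: ∅
  u5 = 0 :: ∅
  u6 = 0\{a,b} :: ∅
LTS(Q): 7 reachable states
  v0 = b.(c.0\{a,b} + b.(0 | 0) + (a.0 | (0 + a.0) + (c.0 + c.0))) :: =b=> v1
  v1 = c.0\{a,b} + b.(0 | 0) + (a.0 | (0 + a.0) + (c.0 + c.0)) :: =a=> v2, =a=> v3, =b=> v4, =c=> v5, =c=> v6
  v2 = 0 | (0 + a.0) :: =a=> v4
  v3 = a.0 | 0 :: =a=> v4
  v4 = 0 | 0 :: ∅
  v5 = 0 :: ∅
  v6 = 0\{a,b} :: ∅
Bisimilarity quotient blocks:
  B0 = {u0, v0}
  B1 = {u1, v1}
  B2 = {u4, u5, u6, v4, v5, v6}
  B3 = {u2, u3, v2, v3}
u0 ∈ B0, v0 ∈ B0 → same block

P ~ Q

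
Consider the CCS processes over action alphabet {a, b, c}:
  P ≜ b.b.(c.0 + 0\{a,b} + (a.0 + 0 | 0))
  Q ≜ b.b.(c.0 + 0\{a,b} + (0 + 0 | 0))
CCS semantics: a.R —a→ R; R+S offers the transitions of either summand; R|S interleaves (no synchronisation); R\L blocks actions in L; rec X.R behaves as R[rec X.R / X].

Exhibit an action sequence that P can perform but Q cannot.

P's transition system — 4 states:
  m0 = b.b.(c.0 + 0\{a,b} + (a.0 + 0 | 0)) has moves ··b··> m1
  m1 = b.(c.0 + 0\{a,b} + (a.0 + 0 | 0)) has moves ··b··> m2
  m2 = c.0 + 0\{a,b} + (a.0 + 0 | 0) has moves ··a··> m3, ··c··> m3
  m3 = 0 has moves stopped
Q's transition system — 4 states:
  n0 = b.b.(c.0 + 0\{a,b} + (0 + 0 | 0)) has moves ··b··> n1
  n1 = b.(c.0 + 0\{a,b} + (0 + 0 | 0)) has moves ··b··> n2
  n2 = c.0 + 0\{a,b} + (0 + 0 | 0) has moves ··c··> n3
  n3 = 0 has moves stopped
Trace ⟨bba⟩ through P, begin at {m0}:
  step 1 (b): {m1}
  step 2 (b): {m2}
  step 3 (a): {m3}
  ✓ P
Trace ⟨bba⟩ through Q, begin at {n0}:
  step 1 (b): {n1}
  step 2 (b): {n2}
  step 3 (a): no successor for Q

bba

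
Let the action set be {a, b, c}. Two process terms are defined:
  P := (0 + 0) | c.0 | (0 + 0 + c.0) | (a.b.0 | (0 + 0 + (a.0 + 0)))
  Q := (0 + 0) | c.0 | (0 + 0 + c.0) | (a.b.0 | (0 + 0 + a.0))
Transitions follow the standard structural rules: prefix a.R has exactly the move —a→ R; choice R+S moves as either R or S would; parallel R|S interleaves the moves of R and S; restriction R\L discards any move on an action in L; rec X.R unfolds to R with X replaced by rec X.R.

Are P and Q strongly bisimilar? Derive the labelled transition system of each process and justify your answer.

P ~ Q

P's transition system — 24 states:
  u0 = (0 + 0) | c.0 | (0 + 0 + c.0) | (a.b.0 | (0 + 0 + (a.0 + 0))) has moves --a--▸ u1, --a--▸ u2, --c--▸ u3, --c--▸ u4
  u1 = (0 + 0) | c.0 | (0 + 0 + c.0) | (a.b.0 | 0) has moves --a--▸ u5, --c--▸ u6, --c--▸ u7
  u2 = (0 + 0) | c.0 | (0 + 0 + c.0) | (b.0 | (0 + 0 + (a.0 + 0))) has moves --a--▸ u5, --b--▸ u8, --c--▸ u10, --c--▸ u9
  u3 = (0 + 0) | 0 | (0 + 0 + c.0) | (a.b.0 | (0 + 0 + (a.0 + 0))) has moves --a--▸ u6, --a--▸ u9, --c--▸ u11
  u4 = (0 + 0) | c.0 | 0 | (a.b.0 | (0 + 0 + (a.0 + 0))) has moves --a--▸ u10, --a--▸ u7, --c--▸ u11
  u5 = (0 + 0) | c.0 | (0 + 0 + c.0) | (b.0 | 0) has moves --b--▸ u12, --c--▸ u13, --c--▸ u14
  u6 = (0 + 0) | 0 | (0 + 0 + c.0) | (a.b.0 | 0) has moves --a--▸ u13, --c--▸ u15
  u7 = (0 + 0) | c.0 | 0 | (a.b.0 | 0) has moves --a--▸ u14, --c--▸ u15
  u8 = (0 + 0) | c.0 | (0 + 0 + c.0) | (0 | (0 + 0 + (a.0 + 0))) has moves --a--▸ u12, --c--▸ u16, --c--▸ u17
  u9 = (0 + 0) | 0 | (0 + 0 + c.0) | (b.0 | (0 + 0 + (a.0 + 0))) has moves --a--▸ u13, --b--▸ u16, --c--▸ u18
  u10 = (0 + 0) | c.0 | 0 | (b.0 | (0 + 0 + (a.0 + 0))) has moves --a--▸ u14, --b--▸ u17, --c--▸ u18
  u11 = (0 + 0) | 0 | 0 | (a.b.0 | (0 + 0 + (a.0 + 0))) has moves --a--▸ u15, --a--▸ u18
  u12 = (0 + 0) | c.0 | (0 + 0 + c.0) | (0 | 0) has moves --c--▸ u19, --c--▸ u20
  u13 = (0 + 0) | 0 | (0 + 0 + c.0) | (b.0 | 0) has moves --b--▸ u19, --c--▸ u21
  u14 = (0 + 0) | c.0 | 0 | (b.0 | 0) has moves --b--▸ u20, --c--▸ u21
  u15 = (0 + 0) | 0 | 0 | (a.b.0 | 0) has moves --a--▸ u21
  u16 = (0 + 0) | 0 | (0 + 0 + c.0) | (0 | (0 + 0 + (a.0 + 0))) has moves --a--▸ u19, --c--▸ u22
  u17 = (0 + 0) | c.0 | 0 | (0 | (0 + 0 + (a.0 + 0))) has moves --a--▸ u20, --c--▸ u22
  u18 = (0 + 0) | 0 | 0 | (b.0 | (0 + 0 + (a.0 + 0))) has moves --a--▸ u21, --b--▸ u22
  u19 = (0 + 0) | 0 | (0 + 0 + c.0) | (0 | 0) has moves --c--▸ u23
  u20 = (0 + 0) | c.0 | 0 | (0 | 0) has moves --c--▸ u23
  u21 = (0 + 0) | 0 | 0 | (b.0 | 0) has moves --b--▸ u23
  u22 = (0 + 0) | 0 | 0 | (0 | (0 + 0 + (a.0 + 0))) has moves --a--▸ u23
  u23 = (0 + 0) | 0 | 0 | (0 | 0) has moves deadlocked
Q's transition system — 24 states:
  v0 = (0 + 0) | c.0 | (0 + 0 + c.0) | (a.b.0 | (0 + 0 + a.0)) has moves --a--▸ v1, --a--▸ v2, --c--▸ v3, --c--▸ v4
  v1 = (0 + 0) | c.0 | (0 + 0 + c.0) | (a.b.0 | 0) has moves --a--▸ v5, --c--▸ v6, --c--▸ v7
  v2 = (0 + 0) | c.0 | (0 + 0 + c.0) | (b.0 | (0 + 0 + a.0)) has moves --a--▸ v5, --b--▸ v8, --c--▸ v10, --c--▸ v9
  v3 = (0 + 0) | 0 | (0 + 0 + c.0) | (a.b.0 | (0 + 0 + a.0)) has moves --a--▸ v6, --a--▸ v9, --c--▸ v11
  v4 = (0 + 0) | c.0 | 0 | (a.b.0 | (0 + 0 + a.0)) has moves --a--▸ v10, --a--▸ v7, --c--▸ v11
  v5 = (0 + 0) | c.0 | (0 + 0 + c.0) | (b.0 | 0) has moves --b--▸ v12, --c--▸ v13, --c--▸ v14
  v6 = (0 + 0) | 0 | (0 + 0 + c.0) | (a.b.0 | 0) has moves --a--▸ v13, --c--▸ v15
  v7 = (0 + 0) | c.0 | 0 | (a.b.0 | 0) has moves --a--▸ v14, --c--▸ v15
  v8 = (0 + 0) | c.0 | (0 + 0 + c.0) | (0 | (0 + 0 + a.0)) has moves --a--▸ v12, --c--▸ v16, --c--▸ v17
  v9 = (0 + 0) | 0 | (0 + 0 + c.0) | (b.0 | (0 + 0 + a.0)) has moves --a--▸ v13, --b--▸ v16, --c--▸ v18
  v10 = (0 + 0) | c.0 | 0 | (b.0 | (0 + 0 + a.0)) has moves --a--▸ v14, --b--▸ v17, --c--▸ v18
  v11 = (0 + 0) | 0 | 0 | (a.b.0 | (0 + 0 + a.0)) has moves --a--▸ v15, --a--▸ v18
  v12 = (0 + 0) | c.0 | (0 + 0 + c.0) | (0 | 0) has moves --c--▸ v19, --c--▸ v20
  v13 = (0 + 0) | 0 | (0 + 0 + c.0) | (b.0 | 0) has moves --b--▸ v19, --c--▸ v21
  v14 = (0 + 0) | c.0 | 0 | (b.0 | 0) has moves --b--▸ v20, --c--▸ v21
  v15 = (0 + 0) | 0 | 0 | (a.b.0 | 0) has moves --a--▸ v21
  v16 = (0 + 0) | 0 | (0 + 0 + c.0) | (0 | (0 + 0 + a.0)) has moves --a--▸ v19, --c--▸ v22
  v17 = (0 + 0) | c.0 | 0 | (0 | (0 + 0 + a.0)) has moves --a--▸ v20, --c--▸ v22
  v18 = (0 + 0) | 0 | 0 | (b.0 | (0 + 0 + a.0)) has moves --a--▸ v21, --b--▸ v22
  v19 = (0 + 0) | 0 | (0 + 0 + c.0) | (0 | 0) has moves --c--▸ v23
  v20 = (0 + 0) | c.0 | 0 | (0 | 0) has moves --c--▸ v23
  v21 = (0 + 0) | 0 | 0 | (b.0 | 0) has moves --b--▸ v23
  v22 = (0 + 0) | 0 | 0 | (0 | (0 + 0 + a.0)) has moves --a--▸ v23
  v23 = (0 + 0) | 0 | 0 | (0 | 0) has moves deadlocked
Bisimilarity quotient blocks:
  B0 = {u0, v0}
  B1 = {u1, v1}
  B2 = {u6, u7, v6, v7}
  B3 = {u13, u14, v13, v14}
  B4 = {u21, v21}
  B5 = {u23, v23}
  B6 = {u19, u20, v19, v20}
  B7 = {u15, v15}
  B8 = {u5, v5}
  B9 = {u12, v12}
  B10 = {u2, v2}
  B11 = {u10, u9, v10, v9}
  B12 = {u18, v18}
  B13 = {u22, v22}
  B14 = {u16, u17, v16, v17}
  B15 = {u8, v8}
  B16 = {u3, u4, v3, v4}
  B17 = {u11, v11}
u0 ∈ B0, v0 ∈ B0 → same block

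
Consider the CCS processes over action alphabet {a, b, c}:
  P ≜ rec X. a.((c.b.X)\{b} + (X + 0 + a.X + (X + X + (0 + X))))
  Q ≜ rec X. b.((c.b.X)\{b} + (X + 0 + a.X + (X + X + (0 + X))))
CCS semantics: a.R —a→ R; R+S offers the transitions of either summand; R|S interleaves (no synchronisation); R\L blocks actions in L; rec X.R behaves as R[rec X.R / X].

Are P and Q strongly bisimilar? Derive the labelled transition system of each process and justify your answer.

Reachable graph of P (3 states):
  u0 = rec X. a.((c.b.X)\{b} + (X + 0 + a.X + (X + X + (0 + X)))) :: —a→ u1
  u1 = (c.b.(rec X. a.((c.b.X)\{b} + (X + 0 + a.X + (X + X + (0 + X))))))\{b} + ((rec X. a.((c.b.X)\{b} + (X + 0 + a.X + (X + X + (0 + X))))) + 0 + a.(rec X. a.((c.b.X)\{b} + (X + 0 + a.X + (X + X + (0 + X))))) + ((rec X. a.((c.b.X)\{b} + (X + 0 + a.X + (X + X + (0 + X))))) + (rec X. a.((c.b.X)\{b} + (X + 0 + a.X + (X + X + (0 + X))))) + (0 + (rec X. a.((c.b.X)\{b} + (X + 0 + a.X + (X + X + (0 + X)))))))) :: —a→ u0, —a→ u1, —c→ u2
  u2 = (b.(rec X. a.((c.b.X)\{b} + (X + 0 + a.X + (X + X + (0 + X))))))\{b} :: ∅
Reachable graph of Q (3 states):
  v0 = rec X. b.((c.b.X)\{b} + (X + 0 + a.X + (X + X + (0 + X)))) :: —b→ v1
  v1 = (c.b.(rec X. b.((c.b.X)\{b} + (X + 0 + a.X + (X + X + (0 + X))))))\{b} + ((rec X. b.((c.b.X)\{b} + (X + 0 + a.X + (X + X + (0 + X))))) + 0 + a.(rec X. b.((c.b.X)\{b} + (X + 0 + a.X + (X + X + (0 + X))))) + ((rec X. b.((c.b.X)\{b} + (X + 0 + a.X + (X + X + (0 + X))))) + (rec X. b.((c.b.X)\{b} + (X + 0 + a.X + (X + X + (0 + X))))) + (0 + (rec X. b.((c.b.X)\{b} + (X + 0 + a.X + (X + X + (0 + X)))))))) :: —a→ v0, —b→ v1, —c→ v2
  v2 = (b.(rec X. b.((c.b.X)\{b} + (X + 0 + a.X + (X + X + (0 + X))))))\{b} :: ∅
Partition-refinement fixed point:
  B0 = {u0}
  B1 = {u1}
  B2 = {u2, v2}
  B3 = {v0}
  B4 = {v1}
u0 ∈ B0, v0 ∈ B3 → different blocks

P ≁ Q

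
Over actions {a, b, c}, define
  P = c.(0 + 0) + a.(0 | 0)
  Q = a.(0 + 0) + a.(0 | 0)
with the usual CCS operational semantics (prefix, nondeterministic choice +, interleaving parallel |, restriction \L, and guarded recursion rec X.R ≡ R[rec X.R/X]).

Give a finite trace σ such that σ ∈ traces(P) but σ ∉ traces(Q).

c

P's transition system — 3 states:
  m0 = c.(0 + 0) + a.(0 | 0) | ··a··> m1, ··c··> m2
  m1 = 0 | 0 | ∅
  m2 = 0 + 0 | ∅
Q's transition system — 3 states:
  n0 = a.(0 + 0) + a.(0 | 0) | ··a··> n1, ··a··> n2
  n1 = 0 + 0 | ∅
  n2 = 0 | 0 | ∅
Executing c from P (initial set {m0}):
  after c @ step 1: {m2}
  P completes σ.
Executing c from Q (initial set {n0}):
  after c @ step 1: ∅  — Q cannot continue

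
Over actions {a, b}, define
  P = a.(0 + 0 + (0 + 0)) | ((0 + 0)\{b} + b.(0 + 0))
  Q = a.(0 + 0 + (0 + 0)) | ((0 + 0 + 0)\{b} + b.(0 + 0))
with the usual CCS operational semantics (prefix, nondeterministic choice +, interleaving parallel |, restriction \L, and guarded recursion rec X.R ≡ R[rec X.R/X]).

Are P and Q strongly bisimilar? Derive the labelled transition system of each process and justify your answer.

LTS(P): 4 reachable states
  u0 = a.(0 + 0 + (0 + 0)) | ((0 + 0)\{b} + b.(0 + 0)) ⊢ —a→ u1, —b→ u2
  u1 = (0 + 0 + (0 + 0)) | ((0 + 0)\{b} + b.(0 + 0)) ⊢ —b→ u3
  u2 = a.(0 + 0 + (0 + 0)) | (0 + 0) ⊢ —a→ u3
  u3 = (0 + 0 + (0 + 0)) | (0 + 0) ⊢ (no moves)
LTS(Q): 4 reachable states
  v0 = a.(0 + 0 + (0 + 0)) | ((0 + 0 + 0)\{b} + b.(0 + 0)) ⊢ —a→ v1, —b→ v2
  v1 = (0 + 0 + (0 + 0)) | ((0 + 0 + 0)\{b} + b.(0 + 0)) ⊢ —b→ v3
  v2 = a.(0 + 0 + (0 + 0)) | (0 + 0) ⊢ —a→ v3
  v3 = (0 + 0 + (0 + 0)) | (0 + 0) ⊢ (no moves)
Partition-refinement fixed point:
  B0 = {u0, v0}
  B1 = {u1, v1}
  B2 = {u3, v3}
  B3 = {u2, v2}
u0 ∈ B0, v0 ∈ B0 → same block

YES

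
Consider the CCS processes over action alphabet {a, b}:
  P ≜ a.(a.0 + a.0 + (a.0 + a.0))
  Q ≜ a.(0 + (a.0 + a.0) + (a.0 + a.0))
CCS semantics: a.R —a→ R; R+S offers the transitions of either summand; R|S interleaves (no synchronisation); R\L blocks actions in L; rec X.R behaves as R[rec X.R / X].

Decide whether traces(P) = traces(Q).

P's transition system — 3 states:
  s0 = a.(a.0 + a.0 + (a.0 + a.0)) | —a→ s1
  s1 = a.0 + a.0 + (a.0 + a.0) | —a→ s2
  s2 = 0 | ·
Q's transition system — 3 states:
  t0 = a.(0 + (a.0 + a.0) + (a.0 + a.0)) | —a→ t1
  t1 = 0 + (a.0 + a.0) + (a.0 + a.0) | —a→ t2
  t2 = 0 | ·
Bisimilarity quotient blocks:
  B0 = {s0, t0}
  B1 = {s1, t1}
  B2 = {s2, t2}
s0 ∈ B0, t0 ∈ B0 → same block
Bisimilar ⇒ trace-equivalent.

YES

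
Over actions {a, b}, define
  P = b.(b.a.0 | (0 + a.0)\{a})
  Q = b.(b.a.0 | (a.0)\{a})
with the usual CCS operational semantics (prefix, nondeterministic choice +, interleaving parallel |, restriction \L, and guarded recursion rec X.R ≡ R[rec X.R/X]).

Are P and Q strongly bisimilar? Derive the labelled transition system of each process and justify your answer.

P's transition system — 4 states:
  m0 = b.(b.a.0 | (0 + a.0)\{a}) → -b-> m1
  m1 = b.a.0 | (0 + a.0)\{a} → -b-> m2
  m2 = a.0 | (0 + a.0)\{a} → -a-> m3
  m3 = 0 | (0 + a.0)\{a} → ·
Q's transition system — 4 states:
  n0 = b.(b.a.0 | (a.0)\{a}) → -b-> n1
  n1 = b.a.0 | (a.0)\{a} → -b-> n2
  n2 = a.0 | (a.0)\{a} → -a-> n3
  n3 = 0 | (a.0)\{a} → ·
Coarsest stable partition (strong bisimilarity classes):
  B0 = {m0, n0}
  B1 = {m1, n1}
  B2 = {m2, n2}
  B3 = {m3, n3}
m0 ∈ B0, n0 ∈ B0 → same block

P ~ Q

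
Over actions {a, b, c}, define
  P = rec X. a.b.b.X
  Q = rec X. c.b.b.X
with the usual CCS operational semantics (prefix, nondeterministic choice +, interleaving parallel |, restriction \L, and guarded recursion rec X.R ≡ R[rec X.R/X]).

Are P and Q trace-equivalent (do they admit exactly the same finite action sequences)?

LTS(P): 3 reachable states
  m0 = rec X. a.b.b.X :: =a=> m1
  m1 = b.b.(rec X. a.b.b.X) :: =b=> m2
  m2 = b.(rec X. a.b.b.X) :: =b=> m0
LTS(Q): 3 reachable states
  n0 = rec X. c.b.b.X :: =c=> n1
  n1 = b.b.(rec X. c.b.b.X) :: =b=> n2
  n2 = b.(rec X. c.b.b.X) :: =b=> n0
Executing a from P (initial set {m0}):
  step 1 (a): {m1}
  ✓ P
Executing a from Q (initial set {n0}):
  step 1 (a): ∅  — Q cannot continue

NO — witness ⟨a⟩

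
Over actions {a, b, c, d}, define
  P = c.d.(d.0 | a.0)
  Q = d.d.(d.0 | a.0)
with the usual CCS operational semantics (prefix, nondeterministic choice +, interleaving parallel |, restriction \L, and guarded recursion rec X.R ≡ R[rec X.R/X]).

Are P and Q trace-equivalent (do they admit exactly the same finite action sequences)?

P's transition system — 6 states:
  u0 = c.d.(d.0 | a.0) ⊢ ··c··> u1
  u1 = d.(d.0 | a.0) ⊢ ··d··> u2
  u2 = d.0 | a.0 ⊢ ··a··> u3, ··d··> u4
  u3 = d.0 | 0 ⊢ ··d··> u5
  u4 = 0 | a.0 ⊢ ··a··> u5
  u5 = 0 | 0 ⊢ deadlocked
Q's transition system — 6 states:
  v0 = d.d.(d.0 | a.0) ⊢ ··d··> v1
  v1 = d.(d.0 | a.0) ⊢ ··d··> v2
  v2 = d.0 | a.0 ⊢ ··a··> v3, ··d··> v4
  v3 = d.0 | 0 ⊢ ··d··> v5
  v4 = 0 | a.0 ⊢ ··a··> v5
  v5 = 0 | 0 ⊢ deadlocked
Executing c from P (initial set {u0}):
  after c @ step 1: {u1}
  ✓ P
Executing c from Q (initial set {v0}):
  after c @ step 1: no successor for Q

traces(P) ≠ traces(Q) — witness ⟨c⟩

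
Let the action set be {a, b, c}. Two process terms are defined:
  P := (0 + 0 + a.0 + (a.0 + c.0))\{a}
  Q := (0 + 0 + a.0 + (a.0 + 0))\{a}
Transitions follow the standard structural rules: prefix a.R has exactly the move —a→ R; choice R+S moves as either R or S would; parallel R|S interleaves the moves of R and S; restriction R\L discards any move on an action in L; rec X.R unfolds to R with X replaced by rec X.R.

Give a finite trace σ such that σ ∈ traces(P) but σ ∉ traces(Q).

Reachable graph of P (2 states):
  s0 = (0 + 0 + a.0 + (a.0 + c.0))\{a} | =c=> s1
  s1 = 0\{a} | deadlocked
Reachable graph of Q (1 states):
  t0 = (0 + 0 + a.0 + (a.0 + 0))\{a} | deadlocked
Trace ⟨c⟩ through P, begin at {s0}:
  step 1 (c): {s1}
  P completes σ.
Trace ⟨c⟩ through Q, begin at {t0}:
  step 1 (c): no successor for Q

c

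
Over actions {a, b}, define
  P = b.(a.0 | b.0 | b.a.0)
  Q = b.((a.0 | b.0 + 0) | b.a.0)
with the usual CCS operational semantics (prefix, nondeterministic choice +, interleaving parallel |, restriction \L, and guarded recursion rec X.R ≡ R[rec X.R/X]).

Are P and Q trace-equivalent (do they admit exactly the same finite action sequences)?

traces(P) = traces(Q)

Reachable graph of P (13 states):
  s0 = b.(a.0 | b.0 | b.a.0) → -b-> s1
  s1 = a.0 | b.0 | b.a.0 → -a-> s2, -b-> s3, -b-> s4
  s2 = 0 | b.0 | b.a.0 → -b-> s5, -b-> s6
  s3 = a.0 | 0 | b.a.0 → -a-> s5, -b-> s7
  s4 = a.0 | b.0 | a.0 → -a-> s6, -a-> s8, -b-> s7
  s5 = 0 | 0 | b.a.0 → -b-> s9
  s6 = 0 | b.0 | a.0 → -a-> s10, -b-> s9
  s7 = a.0 | 0 | a.0 → -a-> s11, -a-> s9
  s8 = a.0 | b.0 | 0 → -a-> s10, -b-> s11
  s9 = 0 | 0 | a.0 → -a-> s12
  s10 = 0 | b.0 | 0 → -b-> s12
  s11 = a.0 | 0 | 0 → -a-> s12
  s12 = 0 | 0 | 0 → stopped
Reachable graph of Q (13 states):
  t0 = b.((a.0 | b.0 + 0) | b.a.0) → -b-> t1
  t1 = (a.0 | b.0 + 0) | b.a.0 → -a-> t2, -b-> t3, -b-> t4
  t2 = 0 | b.0 | b.a.0 → -b-> t5, -b-> t6
  t3 = (a.0 | b.0 + 0) | a.0 → -a-> t6, -a-> t7, -b-> t8
  t4 = a.0 | 0 | b.a.0 → -a-> t5, -b-> t8
  t5 = 0 | 0 | b.a.0 → -b-> t9
  t6 = 0 | b.0 | a.0 → -a-> t10, -b-> t9
  t7 = (a.0 | b.0 + 0) | 0 → -a-> t10, -b-> t11
  t8 = a.0 | 0 | a.0 → -a-> t11, -a-> t9
  t9 = 0 | 0 | a.0 → -a-> t12
  t10 = 0 | b.0 | 0 → -b-> t12
  t11 = a.0 | 0 | 0 → -a-> t12
  t12 = 0 | 0 | 0 → stopped
Bisimilarity quotient blocks:
  B0 = {s0, t0}
  B1 = {s1, t1}
  B2 = {s2, t2}
  B3 = {s6, s8, t6, t7}
  B4 = {s11, s9, t11, t9}
  B5 = {s12, t12}
  B6 = {s10, t10}
  B7 = {s5, t5}
  B8 = {s3, t4}
  B9 = {s7, t8}
  B10 = {s4, t3}
s0 ∈ B0, t0 ∈ B0 → same block
Bisimilar ⇒ trace-equivalent.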